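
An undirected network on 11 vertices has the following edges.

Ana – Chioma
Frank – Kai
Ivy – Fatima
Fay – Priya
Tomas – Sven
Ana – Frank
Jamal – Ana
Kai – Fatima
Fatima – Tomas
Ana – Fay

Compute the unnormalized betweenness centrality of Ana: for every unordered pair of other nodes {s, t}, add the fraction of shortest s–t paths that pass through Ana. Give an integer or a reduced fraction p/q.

29

Pairs whose geodesics pass through Ana — Ivy–Fay: 1; Ivy–Chioma: 1; Ivy–Priya: 1; Ivy–Jamal: 1; Fay–Chioma: 1; Fay–Fatima: 1; Fay–Tomas: 1; Fay–Kai: 1; Fay–Jamal: 1; Fay–Sven: 1; Fay–Frank: 1; Chioma–Fatima: 1; Chioma–Tomas: 1; Chioma–Kai: 1 … (+15 more pairs).
All other pairs contribute 0.
Summing the contributions gives betweenness(Ana) = 29.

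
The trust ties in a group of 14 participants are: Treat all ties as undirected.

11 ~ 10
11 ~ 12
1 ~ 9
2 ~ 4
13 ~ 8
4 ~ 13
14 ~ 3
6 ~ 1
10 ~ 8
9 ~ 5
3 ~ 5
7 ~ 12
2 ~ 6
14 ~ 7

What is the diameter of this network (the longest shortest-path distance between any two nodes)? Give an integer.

Eccentricity of each node (its greatest distance to any other): 1:7, 2:7, 3:7, 4:7, 5:7, 6:7, 7:7, 8:7, 9:7, 10:7, 11:7, 12:7, 13:7, 14:7.
The maximum eccentricity is 7, realized for instance by the pair 2–7 via 2 – 6 – 1 – 9 – 5 – 3 – 14 – 7. So the diameter is 7.

7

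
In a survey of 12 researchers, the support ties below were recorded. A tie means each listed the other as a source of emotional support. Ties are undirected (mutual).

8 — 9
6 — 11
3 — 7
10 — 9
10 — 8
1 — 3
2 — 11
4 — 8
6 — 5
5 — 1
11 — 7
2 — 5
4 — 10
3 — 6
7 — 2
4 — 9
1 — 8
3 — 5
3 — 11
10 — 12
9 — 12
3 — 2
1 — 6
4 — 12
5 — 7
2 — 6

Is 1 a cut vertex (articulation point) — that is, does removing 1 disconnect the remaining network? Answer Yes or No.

Yes

Removing 1 leaves {4, 8, 9, 10, and 12} with no path to {2, 3, 5, 6, 7, and 11}, so the network splits into 2 components. 1 is a cut vertex.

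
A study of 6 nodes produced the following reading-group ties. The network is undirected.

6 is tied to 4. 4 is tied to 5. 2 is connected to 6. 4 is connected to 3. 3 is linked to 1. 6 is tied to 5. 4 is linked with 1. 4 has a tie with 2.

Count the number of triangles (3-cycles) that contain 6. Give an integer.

2

6's neighbors: 2, 4, and 5.
Neighbor pairs that are themselves tied: 6–2–4; 6–4–5. Each forms one triangle with 6, for 2 in total.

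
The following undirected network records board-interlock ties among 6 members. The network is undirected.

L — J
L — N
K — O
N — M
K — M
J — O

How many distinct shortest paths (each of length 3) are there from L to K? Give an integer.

2

The shortest distance is 3. The length-3 paths are: L–J–O–K; L–N–M–K.
That gives 2 distinct shortest paths.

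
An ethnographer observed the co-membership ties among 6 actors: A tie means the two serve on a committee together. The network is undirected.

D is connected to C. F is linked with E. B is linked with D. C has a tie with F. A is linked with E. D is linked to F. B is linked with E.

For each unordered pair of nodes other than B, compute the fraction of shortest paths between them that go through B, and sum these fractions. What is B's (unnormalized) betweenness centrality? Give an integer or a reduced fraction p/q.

Pairs whose geodesics pass through B — A–D: 1/2; D–E: 1/2.
All other pairs contribute 0.
Summing the contributions gives betweenness(B) = 1.

1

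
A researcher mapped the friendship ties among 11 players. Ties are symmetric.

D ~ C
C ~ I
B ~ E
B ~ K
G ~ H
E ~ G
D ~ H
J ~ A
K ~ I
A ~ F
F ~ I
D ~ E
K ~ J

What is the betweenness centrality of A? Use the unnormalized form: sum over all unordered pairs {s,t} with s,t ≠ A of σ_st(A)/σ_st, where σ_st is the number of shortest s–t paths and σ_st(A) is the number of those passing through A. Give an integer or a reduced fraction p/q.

1

Pairs whose geodesics pass through A — F–J: 1.
All other pairs contribute 0.
Summing the contributions gives betweenness(A) = 1.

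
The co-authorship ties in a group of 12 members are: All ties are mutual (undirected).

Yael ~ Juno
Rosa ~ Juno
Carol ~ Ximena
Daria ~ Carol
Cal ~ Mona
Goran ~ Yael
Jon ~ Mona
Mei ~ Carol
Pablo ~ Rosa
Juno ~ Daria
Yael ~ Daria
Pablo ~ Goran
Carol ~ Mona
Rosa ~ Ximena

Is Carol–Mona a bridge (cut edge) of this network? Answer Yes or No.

Without the Carol–Mona edge there is no alternate route between Carol and Mona, so the network disconnects. It is a bridge.

Yes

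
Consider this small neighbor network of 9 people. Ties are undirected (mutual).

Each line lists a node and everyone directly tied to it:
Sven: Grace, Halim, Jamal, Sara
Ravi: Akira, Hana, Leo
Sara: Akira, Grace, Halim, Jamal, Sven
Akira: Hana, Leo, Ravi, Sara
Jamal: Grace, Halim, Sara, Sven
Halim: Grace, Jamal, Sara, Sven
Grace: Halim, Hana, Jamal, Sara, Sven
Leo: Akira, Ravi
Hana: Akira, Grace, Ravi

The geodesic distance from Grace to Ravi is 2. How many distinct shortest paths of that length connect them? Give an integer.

1

The shortest distance is 2, and the only length-2 path is Grace–Hana–Ravi. So there is exactly 1 shortest path.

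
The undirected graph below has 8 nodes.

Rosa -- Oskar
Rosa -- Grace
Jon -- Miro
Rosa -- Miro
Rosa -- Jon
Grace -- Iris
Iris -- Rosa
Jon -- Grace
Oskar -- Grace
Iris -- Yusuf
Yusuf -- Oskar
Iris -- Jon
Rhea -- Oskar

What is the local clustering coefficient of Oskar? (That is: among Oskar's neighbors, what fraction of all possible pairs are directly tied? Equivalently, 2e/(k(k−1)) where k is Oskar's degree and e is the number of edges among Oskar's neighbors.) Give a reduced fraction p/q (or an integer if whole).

Oskar's neighbors: Grace, Rhea, Rosa, and Yusuf (k = 4).
Possible neighbor pairs: C(4,2) = 6. Edges among them: Grace–Rosa → e = 1.
Clustering(Oskar) = 1/6.

1/6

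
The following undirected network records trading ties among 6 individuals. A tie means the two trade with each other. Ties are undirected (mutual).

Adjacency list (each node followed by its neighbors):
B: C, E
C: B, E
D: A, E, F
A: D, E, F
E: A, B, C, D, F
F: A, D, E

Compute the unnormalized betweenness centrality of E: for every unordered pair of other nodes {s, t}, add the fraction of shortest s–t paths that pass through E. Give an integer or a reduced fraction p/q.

Pairs whose geodesics pass through E — F–C: 1; F–B: 1; A–C: 1; A–B: 1; D–C: 1; D–B: 1.
All other pairs contribute 0.
Summing the contributions gives betweenness(E) = 6.

6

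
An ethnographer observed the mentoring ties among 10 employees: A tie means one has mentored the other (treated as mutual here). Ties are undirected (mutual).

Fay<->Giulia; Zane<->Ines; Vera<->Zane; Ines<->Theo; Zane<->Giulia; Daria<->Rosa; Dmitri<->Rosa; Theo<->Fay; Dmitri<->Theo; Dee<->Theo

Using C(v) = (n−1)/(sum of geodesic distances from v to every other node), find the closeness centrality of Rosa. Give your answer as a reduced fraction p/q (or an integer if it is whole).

9/26

Distances from Rosa: Daria:1, Dee:3, Dmitri:1, Fay:3, Giulia:4, Ines:3, Theo:2, Vera:5, Zane:4. Sum = 26.
n = 10, so closeness = 9/26.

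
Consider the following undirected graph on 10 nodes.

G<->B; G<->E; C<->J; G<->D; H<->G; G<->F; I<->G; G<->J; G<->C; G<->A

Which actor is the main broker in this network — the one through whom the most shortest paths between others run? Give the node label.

G

Unnormalized betweenness of each node: A:0, B:0, C:0, D:0, E:0, F:0, G:35, H:0, I:0, J:0.
G has the largest value, 35, making it the main broker — the node through which the most shortest paths run.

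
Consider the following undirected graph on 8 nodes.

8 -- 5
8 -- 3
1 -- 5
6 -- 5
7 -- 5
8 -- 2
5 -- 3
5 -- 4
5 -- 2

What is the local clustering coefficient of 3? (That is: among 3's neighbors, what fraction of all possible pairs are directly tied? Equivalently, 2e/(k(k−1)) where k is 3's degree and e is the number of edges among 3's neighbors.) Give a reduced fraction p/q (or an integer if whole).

3's neighbors: 5 and 8 (k = 2).
Possible neighbor pairs: C(2,2) = 1. Edges among them: 5–8 → e = 1.
Clustering(3) = 1/1.

1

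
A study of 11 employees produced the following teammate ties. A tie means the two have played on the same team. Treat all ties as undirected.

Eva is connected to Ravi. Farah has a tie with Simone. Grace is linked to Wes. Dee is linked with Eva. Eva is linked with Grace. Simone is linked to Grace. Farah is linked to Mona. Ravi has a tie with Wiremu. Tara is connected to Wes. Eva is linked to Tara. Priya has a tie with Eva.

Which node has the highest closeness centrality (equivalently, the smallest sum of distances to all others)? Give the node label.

Farness (sum of distances to all others) for each node — Dee:27, Eva:18, Farah:31, Grace:19, Mona:40, Priya:27, Ravi:25, Simone:24, Tara:25, Wes:26, Wiremu:34.
The smallest farness is 18, for Eva, so Eva has the highest closeness.

Eva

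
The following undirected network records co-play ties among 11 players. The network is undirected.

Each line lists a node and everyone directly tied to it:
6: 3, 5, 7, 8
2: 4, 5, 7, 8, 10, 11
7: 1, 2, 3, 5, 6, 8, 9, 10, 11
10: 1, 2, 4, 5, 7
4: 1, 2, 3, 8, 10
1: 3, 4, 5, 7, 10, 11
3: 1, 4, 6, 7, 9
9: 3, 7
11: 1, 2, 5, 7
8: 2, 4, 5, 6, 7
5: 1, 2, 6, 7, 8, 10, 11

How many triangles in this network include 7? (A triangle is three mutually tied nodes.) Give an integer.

15

7's neighbors: 1, 2, 3, 5, 6, 8, 9, 10, and 11.
Neighbor pairs that are themselves tied: 7–1–3; 7–1–5; 7–1–10; 7–1–11; 7–2–5; 7–2–8; 7–2–10; 7–2–11; 7–3–6; 7–3–9; 7–5–6; 7–5–8; 7–5–10; 7–5–11; 7–6–8. Each forms one triangle with 7, for 15 in total.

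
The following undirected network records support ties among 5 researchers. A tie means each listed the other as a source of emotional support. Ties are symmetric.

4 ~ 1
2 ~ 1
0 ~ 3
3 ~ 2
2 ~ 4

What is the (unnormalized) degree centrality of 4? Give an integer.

4 is directly tied to 1 and 2. That is 2 neighbors, so the degree of 4 is 2.

2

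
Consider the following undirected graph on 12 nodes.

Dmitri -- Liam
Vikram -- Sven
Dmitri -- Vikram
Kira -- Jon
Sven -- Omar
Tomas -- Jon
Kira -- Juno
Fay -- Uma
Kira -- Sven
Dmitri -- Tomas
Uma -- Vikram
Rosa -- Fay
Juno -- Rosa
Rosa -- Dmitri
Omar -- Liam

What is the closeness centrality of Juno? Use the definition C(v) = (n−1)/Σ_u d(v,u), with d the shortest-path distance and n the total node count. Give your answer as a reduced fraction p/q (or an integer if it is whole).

Distances from Juno: Dmitri:2, Fay:2, Jon:2, Kira:1, Liam:3, Omar:3, Rosa:1, Sven:2, Tomas:3, Uma:3, Vikram:3. Sum = 25.
n = 12, so closeness = 11/25.

11/25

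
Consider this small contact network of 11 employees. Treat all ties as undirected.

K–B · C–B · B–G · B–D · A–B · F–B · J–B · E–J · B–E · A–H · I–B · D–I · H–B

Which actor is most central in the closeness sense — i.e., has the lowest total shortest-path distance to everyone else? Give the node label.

Farness (sum of distances to all others) for each node — A:18, B:10, C:19, D:18, E:18, F:19, G:19, H:18, I:18, J:18, K:19.
The smallest farness is 10, for B, so B has the highest closeness.

B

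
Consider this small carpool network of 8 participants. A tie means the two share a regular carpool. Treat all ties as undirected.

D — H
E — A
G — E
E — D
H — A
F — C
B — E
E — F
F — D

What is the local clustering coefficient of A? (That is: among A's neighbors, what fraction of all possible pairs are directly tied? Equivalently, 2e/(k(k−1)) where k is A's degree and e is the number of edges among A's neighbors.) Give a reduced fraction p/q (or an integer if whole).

A's neighbors: E and H (k = 2).
Possible neighbor pairs: C(2,2) = 1. Edges among them: none → e = 0.
Clustering(A) = 0/1.

0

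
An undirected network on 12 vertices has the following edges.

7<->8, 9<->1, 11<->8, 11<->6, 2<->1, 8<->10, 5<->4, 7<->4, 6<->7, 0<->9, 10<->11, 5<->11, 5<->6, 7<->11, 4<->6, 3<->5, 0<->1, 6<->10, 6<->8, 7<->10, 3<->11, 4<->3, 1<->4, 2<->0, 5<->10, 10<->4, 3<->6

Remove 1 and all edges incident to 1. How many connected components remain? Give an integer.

Without 1, the remaining ties split the others into: {0, 2, 9}; {3, 4, 5, 6, 7, 8, 10, 11}.
That's 2 separate components.

2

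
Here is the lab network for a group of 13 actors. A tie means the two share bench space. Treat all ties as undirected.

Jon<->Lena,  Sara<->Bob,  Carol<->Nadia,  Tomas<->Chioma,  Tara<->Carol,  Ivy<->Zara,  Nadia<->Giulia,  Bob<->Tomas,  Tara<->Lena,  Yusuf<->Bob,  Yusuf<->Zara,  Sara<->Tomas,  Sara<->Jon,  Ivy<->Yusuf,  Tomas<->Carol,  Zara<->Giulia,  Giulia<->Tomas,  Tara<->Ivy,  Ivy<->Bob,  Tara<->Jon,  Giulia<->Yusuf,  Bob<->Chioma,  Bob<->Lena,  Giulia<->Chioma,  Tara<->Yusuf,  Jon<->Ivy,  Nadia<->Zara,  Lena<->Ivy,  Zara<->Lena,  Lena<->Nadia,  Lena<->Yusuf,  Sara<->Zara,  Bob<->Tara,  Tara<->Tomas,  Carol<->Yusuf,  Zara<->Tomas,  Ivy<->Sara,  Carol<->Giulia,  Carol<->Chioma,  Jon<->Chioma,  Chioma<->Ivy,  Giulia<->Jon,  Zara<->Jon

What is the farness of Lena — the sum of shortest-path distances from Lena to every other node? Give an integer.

17

Distances from Lena: Bob:1, Carol:2, Chioma:2, Giulia:2, Ivy:1, Jon:1, Nadia:1, Sara:2, Tara:1, Tomas:2, Yusuf:1, Zara:1.
Sum = 1 + 2 + 2 + 2 + 1 + 1 + 1 + 2 + 1 + 2 + 1 + 1 = 17.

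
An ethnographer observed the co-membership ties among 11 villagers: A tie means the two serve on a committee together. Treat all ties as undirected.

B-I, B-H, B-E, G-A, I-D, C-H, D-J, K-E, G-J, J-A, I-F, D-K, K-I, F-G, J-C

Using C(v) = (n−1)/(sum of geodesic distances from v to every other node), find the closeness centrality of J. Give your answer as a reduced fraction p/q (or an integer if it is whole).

Distances from J: A:1, B:3, C:1, D:1, E:3, F:2, G:1, H:2, I:2, K:2. Sum = 18.
n = 11, so closeness = 10/18 = 5/9.

5/9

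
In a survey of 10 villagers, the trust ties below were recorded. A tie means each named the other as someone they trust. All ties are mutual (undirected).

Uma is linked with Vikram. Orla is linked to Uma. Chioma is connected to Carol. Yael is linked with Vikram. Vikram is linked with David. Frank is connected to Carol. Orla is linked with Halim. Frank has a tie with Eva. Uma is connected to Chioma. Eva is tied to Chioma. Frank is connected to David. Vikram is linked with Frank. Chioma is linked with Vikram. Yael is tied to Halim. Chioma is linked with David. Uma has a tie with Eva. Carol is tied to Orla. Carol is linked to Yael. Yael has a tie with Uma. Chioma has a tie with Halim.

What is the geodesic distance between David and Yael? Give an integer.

One shortest route is David – Vikram – Yael, which uses 2 edges, and David and Yael are not directly tied, so nothing shorter exists. So d(David,Yael) = 2.

2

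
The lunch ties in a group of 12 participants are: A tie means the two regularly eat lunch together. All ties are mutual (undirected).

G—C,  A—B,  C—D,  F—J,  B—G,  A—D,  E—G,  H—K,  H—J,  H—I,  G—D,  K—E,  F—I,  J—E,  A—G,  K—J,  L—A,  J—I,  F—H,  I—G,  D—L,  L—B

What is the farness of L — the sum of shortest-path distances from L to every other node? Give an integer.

29

Distances from L: A:1, B:1, C:2, D:1, E:3, F:4, G:2, H:4, I:3, J:4, K:4.
Sum = 1 + 1 + 2 + 1 + 3 + 4 + 2 + 4 + 3 + 4 + 4 = 29.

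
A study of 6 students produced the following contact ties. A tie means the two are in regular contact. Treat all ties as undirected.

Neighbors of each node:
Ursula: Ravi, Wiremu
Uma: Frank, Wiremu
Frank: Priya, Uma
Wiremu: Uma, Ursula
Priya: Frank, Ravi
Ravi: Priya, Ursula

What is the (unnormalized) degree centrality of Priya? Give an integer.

2

Priya is directly tied to Frank and Ravi. That is 2 neighbors, so the degree of Priya is 2.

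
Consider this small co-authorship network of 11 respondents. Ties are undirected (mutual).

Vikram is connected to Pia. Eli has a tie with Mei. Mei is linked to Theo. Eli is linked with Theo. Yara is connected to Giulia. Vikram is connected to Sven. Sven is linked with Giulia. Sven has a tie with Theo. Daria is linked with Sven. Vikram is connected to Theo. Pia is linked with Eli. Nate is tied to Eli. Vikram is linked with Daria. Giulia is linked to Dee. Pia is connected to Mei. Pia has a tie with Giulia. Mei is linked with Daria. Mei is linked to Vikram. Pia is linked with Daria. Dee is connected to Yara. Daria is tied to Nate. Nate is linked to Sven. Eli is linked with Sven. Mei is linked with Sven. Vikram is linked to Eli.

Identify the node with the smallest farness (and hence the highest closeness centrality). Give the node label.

Sven

Farness (sum of distances to all others) for each node — Daria:17, Dee:24, Eli:16, Giulia:16, Mei:16, Nate:19, Pia:15, Sven:13, Theo:18, Vikram:16, Yara:24.
The smallest farness is 13, for Sven, so Sven has the highest closeness.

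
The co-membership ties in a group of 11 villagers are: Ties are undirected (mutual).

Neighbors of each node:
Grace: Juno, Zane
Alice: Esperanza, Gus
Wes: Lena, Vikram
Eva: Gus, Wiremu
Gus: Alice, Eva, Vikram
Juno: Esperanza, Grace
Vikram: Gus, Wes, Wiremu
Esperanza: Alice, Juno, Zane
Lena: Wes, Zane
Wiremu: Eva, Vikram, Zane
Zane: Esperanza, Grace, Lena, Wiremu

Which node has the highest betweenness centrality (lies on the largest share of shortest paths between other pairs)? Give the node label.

Zane

Unnormalized betweenness of each node: Alice:9/2, Esperanza:19/2, Eva:17/12, Grace:8/3, Gus:19/3, Juno:5/4, Lena:4, Vikram:77/12, Wes:2, Wiremu:19/2, Zane:221/12.
Zane has the largest value, 221/12, making it the main broker — the node through which the most shortest paths run.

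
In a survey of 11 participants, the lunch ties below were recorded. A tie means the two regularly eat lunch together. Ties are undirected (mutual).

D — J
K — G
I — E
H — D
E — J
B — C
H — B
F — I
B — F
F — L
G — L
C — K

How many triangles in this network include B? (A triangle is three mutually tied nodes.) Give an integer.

B's neighbors are C, F, and H, but none of them are tied to each other, so no triangle contains B.

0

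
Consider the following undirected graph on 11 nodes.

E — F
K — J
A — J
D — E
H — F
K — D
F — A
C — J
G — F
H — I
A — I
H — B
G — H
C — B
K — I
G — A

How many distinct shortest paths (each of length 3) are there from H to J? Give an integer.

The shortest distance is 3. The length-3 paths are: H–B–C–J; H–G–A–J; H–I–A–J; H–F–A–J; H–I–K–J.
That gives 5 distinct shortest paths.

5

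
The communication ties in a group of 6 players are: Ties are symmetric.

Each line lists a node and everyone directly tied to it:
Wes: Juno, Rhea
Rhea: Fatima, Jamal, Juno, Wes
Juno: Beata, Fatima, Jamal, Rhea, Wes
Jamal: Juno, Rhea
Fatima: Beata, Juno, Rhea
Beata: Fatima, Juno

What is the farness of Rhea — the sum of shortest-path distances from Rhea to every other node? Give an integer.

6

Distances from Rhea: Beata:2, Fatima:1, Jamal:1, Juno:1, Wes:1.
Sum = 2 + 1 + 1 + 1 + 1 = 6.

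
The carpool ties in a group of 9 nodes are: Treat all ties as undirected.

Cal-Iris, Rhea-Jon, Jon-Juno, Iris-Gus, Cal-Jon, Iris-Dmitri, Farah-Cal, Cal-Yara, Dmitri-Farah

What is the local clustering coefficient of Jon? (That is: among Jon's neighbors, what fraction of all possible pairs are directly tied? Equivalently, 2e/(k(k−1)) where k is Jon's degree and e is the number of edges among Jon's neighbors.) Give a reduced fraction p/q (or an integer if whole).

Jon's neighbors: Cal, Juno, and Rhea (k = 3).
Possible neighbor pairs: C(3,2) = 3. Edges among them: none → e = 0.
Clustering(Jon) = 0/3 = 0.

0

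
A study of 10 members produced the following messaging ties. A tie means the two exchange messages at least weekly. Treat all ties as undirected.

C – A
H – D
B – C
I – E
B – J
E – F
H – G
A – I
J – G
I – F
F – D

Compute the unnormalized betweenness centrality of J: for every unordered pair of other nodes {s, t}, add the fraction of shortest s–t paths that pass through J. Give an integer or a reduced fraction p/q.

6

Pairs whose geodesics pass through J — A–G: 1; C–G: 1; C–H: 1; B–G: 1; B–H: 1; B–D: 1.
All other pairs contribute 0.
Summing the contributions gives betweenness(J) = 6.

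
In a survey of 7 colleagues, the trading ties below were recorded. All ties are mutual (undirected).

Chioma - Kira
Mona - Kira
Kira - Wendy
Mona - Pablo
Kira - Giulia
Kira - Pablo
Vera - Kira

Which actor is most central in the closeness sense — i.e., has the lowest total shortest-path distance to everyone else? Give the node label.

Kira

Farness (sum of distances to all others) for each node — Chioma:11, Giulia:11, Kira:6, Mona:10, Pablo:10, Vera:11, Wendy:11.
The smallest farness is 6, for Kira, so Kira has the highest closeness.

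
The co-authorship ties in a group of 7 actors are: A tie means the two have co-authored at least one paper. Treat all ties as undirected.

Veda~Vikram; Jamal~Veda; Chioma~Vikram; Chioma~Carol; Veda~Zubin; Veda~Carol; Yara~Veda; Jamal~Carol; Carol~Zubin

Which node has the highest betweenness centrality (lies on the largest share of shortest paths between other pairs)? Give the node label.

Unnormalized betweenness of each node: Carol:7/2, Chioma:1/2, Jamal:0, Veda:8, Vikram:1, Yara:0, Zubin:0.
Veda has the largest value, 8, making it the main broker — the node through which the most shortest paths run.

Veda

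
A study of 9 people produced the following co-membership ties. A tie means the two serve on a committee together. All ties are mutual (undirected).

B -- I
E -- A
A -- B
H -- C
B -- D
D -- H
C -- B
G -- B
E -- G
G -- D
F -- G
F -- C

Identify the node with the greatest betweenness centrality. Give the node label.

Unnormalized betweenness of each node: A:4/3, B:77/6, C:23/6, D:7/2, E:5/6, F:5/6, G:22/3, H:1/2, I:0.
B has the largest value, 77/6, making it the main broker — the node through which the most shortest paths run.

B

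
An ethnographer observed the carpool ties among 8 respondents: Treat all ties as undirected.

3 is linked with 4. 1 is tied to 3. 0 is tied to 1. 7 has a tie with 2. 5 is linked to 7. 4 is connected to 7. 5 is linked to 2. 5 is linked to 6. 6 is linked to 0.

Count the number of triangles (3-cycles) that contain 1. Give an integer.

1's neighbors are 0 and 3, but none of them are tied to each other, so no triangle contains 1.

0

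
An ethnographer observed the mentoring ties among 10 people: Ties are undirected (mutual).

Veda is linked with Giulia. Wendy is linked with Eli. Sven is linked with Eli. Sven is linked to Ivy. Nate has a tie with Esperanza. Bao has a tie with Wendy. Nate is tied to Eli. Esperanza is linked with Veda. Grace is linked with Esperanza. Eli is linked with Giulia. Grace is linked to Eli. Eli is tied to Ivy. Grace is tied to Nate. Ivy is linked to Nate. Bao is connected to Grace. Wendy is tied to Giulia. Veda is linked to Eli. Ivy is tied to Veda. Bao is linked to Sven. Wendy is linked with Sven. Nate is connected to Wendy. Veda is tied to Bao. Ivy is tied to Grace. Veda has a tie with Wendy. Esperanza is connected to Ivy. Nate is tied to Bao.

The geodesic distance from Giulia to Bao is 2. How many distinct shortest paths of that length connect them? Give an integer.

2

The shortest distance is 2. The length-2 paths are: Giulia–Wendy–Bao; Giulia–Veda–Bao.
That gives 2 distinct shortest paths.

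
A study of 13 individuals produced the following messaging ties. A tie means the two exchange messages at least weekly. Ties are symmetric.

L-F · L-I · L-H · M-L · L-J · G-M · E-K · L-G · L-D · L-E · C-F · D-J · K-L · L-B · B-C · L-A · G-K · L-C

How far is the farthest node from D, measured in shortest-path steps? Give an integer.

2

Distances from D: A:2, B:2, C:2, E:2, F:2, G:2, H:2, I:2, J:1, K:2, L:1, M:2.
The largest is 2 (to A, B, K, I, H, C, F, M, E, and G), so the eccentricity of D is 2.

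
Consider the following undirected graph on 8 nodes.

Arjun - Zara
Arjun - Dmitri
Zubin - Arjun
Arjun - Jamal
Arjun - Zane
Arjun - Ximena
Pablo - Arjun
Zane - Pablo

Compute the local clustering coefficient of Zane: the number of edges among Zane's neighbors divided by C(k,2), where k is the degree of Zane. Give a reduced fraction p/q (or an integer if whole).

Zane's neighbors: Arjun and Pablo (k = 2).
Possible neighbor pairs: C(2,2) = 1. Edges among them: Arjun–Pablo → e = 1.
Clustering(Zane) = 1/1.

1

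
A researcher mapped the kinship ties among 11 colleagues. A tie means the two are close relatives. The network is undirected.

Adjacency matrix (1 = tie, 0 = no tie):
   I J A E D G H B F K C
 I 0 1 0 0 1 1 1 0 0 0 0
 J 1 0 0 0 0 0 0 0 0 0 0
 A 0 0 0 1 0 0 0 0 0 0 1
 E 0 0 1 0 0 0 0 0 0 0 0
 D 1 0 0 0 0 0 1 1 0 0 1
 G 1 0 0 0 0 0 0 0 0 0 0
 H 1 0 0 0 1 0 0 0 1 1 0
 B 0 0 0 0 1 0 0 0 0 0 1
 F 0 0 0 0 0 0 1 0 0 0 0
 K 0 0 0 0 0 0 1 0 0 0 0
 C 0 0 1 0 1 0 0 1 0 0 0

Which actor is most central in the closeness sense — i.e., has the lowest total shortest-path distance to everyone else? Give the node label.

Farness (sum of distances to all others) for each node — A:28, B:23, C:21, D:17, E:37, F:28, G:28, H:19, I:19, J:28, K:28.
The smallest farness is 17, for D, so D has the highest closeness.

D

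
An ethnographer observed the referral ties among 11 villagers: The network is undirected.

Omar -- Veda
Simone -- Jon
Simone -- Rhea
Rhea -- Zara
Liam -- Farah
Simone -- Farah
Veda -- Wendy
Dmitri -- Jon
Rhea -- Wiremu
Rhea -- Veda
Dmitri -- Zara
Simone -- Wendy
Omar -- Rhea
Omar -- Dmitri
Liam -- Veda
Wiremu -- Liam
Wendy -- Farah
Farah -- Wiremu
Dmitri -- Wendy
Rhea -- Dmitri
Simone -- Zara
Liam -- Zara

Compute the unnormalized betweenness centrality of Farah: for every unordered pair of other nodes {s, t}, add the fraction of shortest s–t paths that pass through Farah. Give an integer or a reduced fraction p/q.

19/6

Pairs whose geodesics pass through Farah — Simone–Liam: 1/2; Simone–Wiremu: 1/2; Jon–Liam: 1/3; Jon–Wiremu: 1/3; Liam–Wendy: 1/2; Wiremu–Wendy: 1.
All other pairs contribute 0.
Summing the contributions gives betweenness(Farah) = 19/6.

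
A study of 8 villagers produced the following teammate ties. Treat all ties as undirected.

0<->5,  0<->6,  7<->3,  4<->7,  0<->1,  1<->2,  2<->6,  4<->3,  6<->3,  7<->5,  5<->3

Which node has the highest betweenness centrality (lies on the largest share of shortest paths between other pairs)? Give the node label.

Unnormalized betweenness of each node: 0:61/12, 1:5/6, 2:13/12, 3:27/4, 4:0, 5:4, 6:37/6, 7:13/12.
3 has the largest value, 27/4, making it the main broker — the node through which the most shortest paths run.

3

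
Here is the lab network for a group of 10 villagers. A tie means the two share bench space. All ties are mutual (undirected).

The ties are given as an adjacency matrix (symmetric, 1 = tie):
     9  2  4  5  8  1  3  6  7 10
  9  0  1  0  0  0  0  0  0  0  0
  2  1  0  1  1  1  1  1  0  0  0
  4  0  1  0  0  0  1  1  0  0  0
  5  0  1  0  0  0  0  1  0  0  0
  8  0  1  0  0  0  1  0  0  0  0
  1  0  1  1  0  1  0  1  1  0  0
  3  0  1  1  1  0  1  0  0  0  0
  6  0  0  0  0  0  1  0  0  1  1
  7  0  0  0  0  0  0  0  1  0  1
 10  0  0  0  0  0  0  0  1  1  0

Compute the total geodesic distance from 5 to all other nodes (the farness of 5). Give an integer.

21

Distances from 5: 1:2, 2:1, 3:1, 4:2, 6:3, 7:4, 8:2, 9:2, 10:4.
Sum = 2 + 1 + 1 + 2 + 3 + 4 + 2 + 2 + 4 = 21.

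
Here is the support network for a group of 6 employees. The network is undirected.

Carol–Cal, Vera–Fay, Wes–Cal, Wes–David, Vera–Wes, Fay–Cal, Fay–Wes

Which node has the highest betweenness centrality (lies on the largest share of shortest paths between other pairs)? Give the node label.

Unnormalized betweenness of each node: Cal:4, Carol:0, David:0, Fay:1, Vera:0, Wes:5.
Wes has the largest value, 5, making it the main broker — the node through which the most shortest paths run.

Wes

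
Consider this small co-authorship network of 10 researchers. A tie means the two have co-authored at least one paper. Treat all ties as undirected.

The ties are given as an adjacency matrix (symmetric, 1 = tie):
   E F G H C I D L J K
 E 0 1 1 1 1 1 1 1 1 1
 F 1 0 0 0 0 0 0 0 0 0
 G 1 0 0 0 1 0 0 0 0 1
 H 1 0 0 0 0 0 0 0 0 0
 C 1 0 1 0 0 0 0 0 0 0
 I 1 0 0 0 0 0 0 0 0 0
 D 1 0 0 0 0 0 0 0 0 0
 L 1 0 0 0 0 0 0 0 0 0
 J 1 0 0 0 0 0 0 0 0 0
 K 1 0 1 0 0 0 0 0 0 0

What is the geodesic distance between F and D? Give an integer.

One shortest route is F – E – D, which uses 2 edges, and F and D are not directly tied, so nothing shorter exists. So d(F,D) = 2.

2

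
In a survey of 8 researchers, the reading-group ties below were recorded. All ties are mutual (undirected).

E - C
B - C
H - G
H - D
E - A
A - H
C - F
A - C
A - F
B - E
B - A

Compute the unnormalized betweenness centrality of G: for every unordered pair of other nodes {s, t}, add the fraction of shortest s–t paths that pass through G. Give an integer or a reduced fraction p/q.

No shortest path between any pair of other nodes passes through G.
Summing the contributions gives betweenness(G) = 0.

0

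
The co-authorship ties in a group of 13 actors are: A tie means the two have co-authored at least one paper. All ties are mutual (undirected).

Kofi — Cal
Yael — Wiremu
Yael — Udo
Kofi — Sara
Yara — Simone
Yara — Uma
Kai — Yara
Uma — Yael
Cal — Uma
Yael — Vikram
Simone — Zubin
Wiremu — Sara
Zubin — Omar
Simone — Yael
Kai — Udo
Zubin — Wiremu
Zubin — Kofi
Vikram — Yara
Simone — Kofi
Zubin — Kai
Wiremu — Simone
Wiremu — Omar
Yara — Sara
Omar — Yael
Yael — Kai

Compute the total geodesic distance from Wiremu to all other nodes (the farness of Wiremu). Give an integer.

20

Distances from Wiremu: Cal:3, Kai:2, Kofi:2, Omar:1, Sara:1, Simone:1, Udo:2, Uma:2, Vikram:2, Yael:1, Yara:2, Zubin:1.
Sum = 3 + 2 + 2 + 1 + 1 + 1 + 2 + 2 + 2 + 1 + 2 + 1 = 20.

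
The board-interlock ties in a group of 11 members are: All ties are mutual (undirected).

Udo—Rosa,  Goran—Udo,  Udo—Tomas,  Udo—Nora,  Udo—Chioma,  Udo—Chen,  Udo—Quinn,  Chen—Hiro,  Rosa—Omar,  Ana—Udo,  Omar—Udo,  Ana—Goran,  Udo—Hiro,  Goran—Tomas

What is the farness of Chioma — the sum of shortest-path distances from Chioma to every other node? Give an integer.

Distances from Chioma: Ana:2, Chen:2, Goran:2, Hiro:2, Nora:2, Omar:2, Quinn:2, Rosa:2, Tomas:2, Udo:1.
Sum = 2 + 2 + 2 + 2 + 2 + 2 + 2 + 2 + 2 + 1 = 19.

19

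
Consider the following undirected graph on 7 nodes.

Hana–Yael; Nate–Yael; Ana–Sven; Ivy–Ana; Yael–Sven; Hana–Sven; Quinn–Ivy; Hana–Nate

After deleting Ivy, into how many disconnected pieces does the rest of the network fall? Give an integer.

Without Ivy, the remaining ties split the others into: {Ana, Hana, Nate, Sven, Yael}; {Quinn}.
That's 2 separate components.

2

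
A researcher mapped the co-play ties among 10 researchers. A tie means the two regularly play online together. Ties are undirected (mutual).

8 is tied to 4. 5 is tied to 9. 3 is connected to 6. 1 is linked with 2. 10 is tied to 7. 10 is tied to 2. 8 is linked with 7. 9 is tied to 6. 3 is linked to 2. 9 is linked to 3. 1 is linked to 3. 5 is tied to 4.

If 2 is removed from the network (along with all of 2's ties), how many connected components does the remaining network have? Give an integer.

2's neighbors (1, 3, and 10) remain reachable from one another through other ties, so the rest of the network stays in one piece.

1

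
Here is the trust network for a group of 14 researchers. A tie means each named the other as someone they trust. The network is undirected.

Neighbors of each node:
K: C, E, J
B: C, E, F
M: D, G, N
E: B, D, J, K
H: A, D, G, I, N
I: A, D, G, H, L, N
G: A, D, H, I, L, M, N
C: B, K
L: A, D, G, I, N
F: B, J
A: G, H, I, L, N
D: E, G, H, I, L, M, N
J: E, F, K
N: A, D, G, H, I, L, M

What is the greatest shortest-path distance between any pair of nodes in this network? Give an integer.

5

Eccentricity of each node (its greatest distance to any other): A:5, B:4, C:5, D:3, E:3, F:5, G:4, H:4, I:4, J:4, K:4, L:4, M:4, N:4.
The maximum eccentricity is 5, realized for instance by the pair F–A via F – J – E – D – N – A. So the diameter is 5.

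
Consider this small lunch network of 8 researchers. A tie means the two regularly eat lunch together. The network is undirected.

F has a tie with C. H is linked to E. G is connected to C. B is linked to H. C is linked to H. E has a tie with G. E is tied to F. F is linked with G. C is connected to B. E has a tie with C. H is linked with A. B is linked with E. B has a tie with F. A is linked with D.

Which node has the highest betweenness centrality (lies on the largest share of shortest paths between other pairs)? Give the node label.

H

Unnormalized betweenness of each node: A:6, B:1, C:17/6, D:0, E:17/6, F:1/3, G:0, H:10.
H has the largest value, 10, making it the main broker — the node through which the most shortest paths run.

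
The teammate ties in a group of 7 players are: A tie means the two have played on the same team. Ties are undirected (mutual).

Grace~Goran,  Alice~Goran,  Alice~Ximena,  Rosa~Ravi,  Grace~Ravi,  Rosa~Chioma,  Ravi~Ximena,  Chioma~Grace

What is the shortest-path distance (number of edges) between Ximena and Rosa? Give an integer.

One shortest route is Ximena – Ravi – Rosa, which uses 2 edges, and Ximena and Rosa are not directly tied, so nothing shorter exists. So d(Ximena,Rosa) = 2.

2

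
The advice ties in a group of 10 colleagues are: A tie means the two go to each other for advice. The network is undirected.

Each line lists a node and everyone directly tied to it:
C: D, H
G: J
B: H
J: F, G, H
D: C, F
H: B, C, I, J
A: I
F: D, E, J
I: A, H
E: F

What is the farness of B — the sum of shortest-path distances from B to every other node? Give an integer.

23

Distances from B: A:3, C:2, D:3, E:4, F:3, G:3, H:1, I:2, J:2.
Sum = 3 + 2 + 3 + 4 + 3 + 3 + 1 + 2 + 2 = 23.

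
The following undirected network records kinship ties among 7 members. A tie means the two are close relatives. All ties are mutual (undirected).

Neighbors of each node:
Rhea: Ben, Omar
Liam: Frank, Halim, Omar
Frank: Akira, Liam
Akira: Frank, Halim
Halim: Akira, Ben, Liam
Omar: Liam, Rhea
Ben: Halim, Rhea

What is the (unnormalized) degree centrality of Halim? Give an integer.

3

Halim is directly tied to Akira, Ben, and Liam. That is 3 neighbors, so the degree of Halim is 3.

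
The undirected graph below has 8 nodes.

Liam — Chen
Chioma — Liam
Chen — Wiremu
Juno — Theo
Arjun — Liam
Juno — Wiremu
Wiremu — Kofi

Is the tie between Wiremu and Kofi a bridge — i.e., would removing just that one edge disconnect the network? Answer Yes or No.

Without the Wiremu–Kofi edge there is no alternate route between Wiremu and Kofi, so the network disconnects. It is a bridge.

Yes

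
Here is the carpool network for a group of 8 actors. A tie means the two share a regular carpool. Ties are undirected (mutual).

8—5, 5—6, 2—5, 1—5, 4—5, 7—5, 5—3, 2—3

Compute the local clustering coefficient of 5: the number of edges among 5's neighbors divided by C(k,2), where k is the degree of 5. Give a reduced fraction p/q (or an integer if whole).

5's neighbors: 1, 2, 3, 4, 6, 7, and 8 (k = 7).
Possible neighbor pairs: C(7,2) = 21. Edges among them: 2–3 → e = 1.
Clustering(5) = 1/21.

1/21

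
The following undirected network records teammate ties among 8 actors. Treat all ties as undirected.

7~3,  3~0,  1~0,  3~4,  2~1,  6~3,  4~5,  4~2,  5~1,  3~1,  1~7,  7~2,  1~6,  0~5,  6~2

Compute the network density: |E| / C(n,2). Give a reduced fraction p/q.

15/28

There are 15 edges and 8 nodes, so the maximum possible is C(8,2) = 28.
Density = 15/28.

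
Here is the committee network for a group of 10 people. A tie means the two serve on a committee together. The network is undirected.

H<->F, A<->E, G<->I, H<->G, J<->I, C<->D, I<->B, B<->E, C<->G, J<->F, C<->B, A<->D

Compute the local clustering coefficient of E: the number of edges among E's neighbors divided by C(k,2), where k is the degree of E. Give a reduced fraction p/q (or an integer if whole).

0

E's neighbors: A and B (k = 2).
Possible neighbor pairs: C(2,2) = 1. Edges among them: none → e = 0.
Clustering(E) = 0/1.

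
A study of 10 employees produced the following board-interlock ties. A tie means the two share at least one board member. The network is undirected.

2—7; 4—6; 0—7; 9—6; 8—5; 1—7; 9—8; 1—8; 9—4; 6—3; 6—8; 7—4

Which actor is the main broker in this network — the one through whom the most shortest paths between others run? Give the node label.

Unnormalized betweenness of each node: 0:0, 1:6, 2:0, 3:0, 4:9, 5:0, 6:9, 7:16, 8:11, 9:1.
7 has the largest value, 16, making it the main broker — the node through which the most shortest paths run.

7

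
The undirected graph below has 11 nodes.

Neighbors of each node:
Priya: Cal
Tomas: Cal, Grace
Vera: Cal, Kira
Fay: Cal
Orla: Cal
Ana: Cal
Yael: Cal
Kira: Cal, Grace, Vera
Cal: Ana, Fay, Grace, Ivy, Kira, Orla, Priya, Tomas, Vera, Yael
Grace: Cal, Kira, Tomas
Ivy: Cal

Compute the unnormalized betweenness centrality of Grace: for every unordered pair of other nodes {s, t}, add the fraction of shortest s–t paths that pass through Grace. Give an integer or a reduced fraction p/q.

1/2

Pairs whose geodesics pass through Grace — Kira–Tomas: 1/2.
All other pairs contribute 0.
Summing the contributions gives betweenness(Grace) = 1/2.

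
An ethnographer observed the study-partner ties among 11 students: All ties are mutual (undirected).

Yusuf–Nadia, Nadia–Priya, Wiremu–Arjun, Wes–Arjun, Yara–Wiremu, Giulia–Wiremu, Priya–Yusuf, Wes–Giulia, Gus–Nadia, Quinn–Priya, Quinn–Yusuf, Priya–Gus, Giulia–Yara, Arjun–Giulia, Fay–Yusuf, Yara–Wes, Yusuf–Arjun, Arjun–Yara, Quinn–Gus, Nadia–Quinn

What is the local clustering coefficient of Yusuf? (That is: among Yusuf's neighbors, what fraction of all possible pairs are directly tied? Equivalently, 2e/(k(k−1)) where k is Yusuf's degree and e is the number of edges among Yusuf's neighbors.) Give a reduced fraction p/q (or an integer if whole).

Yusuf's neighbors: Arjun, Fay, Nadia, Priya, and Quinn (k = 5).
Possible neighbor pairs: C(5,2) = 10. Edges among them: Nadia–Priya, Nadia–Quinn, Priya–Quinn → e = 3.
Clustering(Yusuf) = 3/10.

3/10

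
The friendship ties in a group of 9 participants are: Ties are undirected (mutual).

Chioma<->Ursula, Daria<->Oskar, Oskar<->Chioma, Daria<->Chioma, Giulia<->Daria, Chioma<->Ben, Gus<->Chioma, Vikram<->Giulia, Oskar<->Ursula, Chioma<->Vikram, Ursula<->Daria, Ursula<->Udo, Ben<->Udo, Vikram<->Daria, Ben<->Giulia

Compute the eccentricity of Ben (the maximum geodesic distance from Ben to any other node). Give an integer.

Distances from Ben: Chioma:1, Daria:2, Giulia:1, Gus:2, Oskar:2, Udo:1, Ursula:2, Vikram:2.
The largest is 2 (to Ursula, Daria, Vikram, Gus, and Oskar), so the eccentricity of Ben is 2.

2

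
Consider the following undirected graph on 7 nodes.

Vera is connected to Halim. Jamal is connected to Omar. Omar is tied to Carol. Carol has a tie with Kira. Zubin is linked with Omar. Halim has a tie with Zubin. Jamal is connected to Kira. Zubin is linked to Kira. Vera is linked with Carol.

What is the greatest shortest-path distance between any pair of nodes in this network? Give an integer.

3

Eccentricity of each node (its greatest distance to any other): Carol:2, Halim:3, Jamal:3, Kira:2, Omar:2, Vera:3, Zubin:2.
The maximum eccentricity is 3, realized for instance by the pair Jamal–Vera via Jamal – Omar – Carol – Vera. So the diameter is 3.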